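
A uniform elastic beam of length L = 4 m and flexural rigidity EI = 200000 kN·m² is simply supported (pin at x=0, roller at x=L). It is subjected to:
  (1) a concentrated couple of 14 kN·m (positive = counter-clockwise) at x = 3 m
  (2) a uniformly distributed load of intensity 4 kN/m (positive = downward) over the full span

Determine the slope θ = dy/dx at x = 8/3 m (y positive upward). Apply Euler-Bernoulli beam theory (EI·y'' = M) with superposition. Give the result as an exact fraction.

Load 1 — applied couple M₀=14 kN·m at a=3 m (b=L-a=1):
  θ_1 = (M₀x²/(2L)+C₁)/EI  [x≤a] with C₁=M₀(3b²-L²)/(6L)=-91/12 = (14·(8/3)²/(2·4)+(-91/12))/200000 = 7/288000 rad
Load 2 — uniform load w=4 kN/m over full span:
  θ_2 = -w(L³-6Lx²+4x³)/(24EI) = -4·(4³-6·4·(8/3)²+4·(8/3)³)/(24·200000) = 13/506250 rad
Superposition: θ = Σ θ_i = 3239/64800000 rad ≈ 0.000050 rad

θ(8/3) = 3239/64800000 rad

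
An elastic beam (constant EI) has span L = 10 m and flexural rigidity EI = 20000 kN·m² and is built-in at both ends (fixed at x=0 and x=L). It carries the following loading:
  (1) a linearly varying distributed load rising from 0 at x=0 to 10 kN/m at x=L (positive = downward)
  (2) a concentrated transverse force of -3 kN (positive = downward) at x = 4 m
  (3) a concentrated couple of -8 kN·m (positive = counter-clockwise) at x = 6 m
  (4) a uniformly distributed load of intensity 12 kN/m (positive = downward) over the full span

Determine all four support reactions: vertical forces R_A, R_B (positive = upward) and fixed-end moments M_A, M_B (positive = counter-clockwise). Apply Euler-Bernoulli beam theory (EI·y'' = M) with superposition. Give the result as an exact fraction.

Load 1 — triangular load w₀=10 kN/m (0→w₀ over full span):
  R_A = 3w₀L/20 = 3·10·10/20 = 15 kN
  M_A = w₀L²/30 = 10·10²/30 = 100/3 kN·m
  R_B = 7w₀L/20 = 7·10·10/20 = 35 kN
  M_B = -w₀L²/20 = -10·10²/20 = -50 kN·m
Load 2 — point force P=-3 kN at a=4 m (b=L-a=6):
  R_A = Pb²(3a+b)/L³ = (-3)·6²·(3·4+6)/10³ = -243/125 kN
  M_A = Pab²/L² = (-3)·4·6²/10² = -108/25 kN·m
  R_B = Pa²(a+3b)/L³ = (-3)·4²·(4+3·6)/10³ = -132/125 kN
  M_B = -Pa²b/L² = -(-3)·4²·6/10² = 72/25 kN·m
Load 3 — applied couple M₀=-8 kN·m at a=6 m (b=L-a=4):
  R_A = 6M₀ab/L³ = 6·(-8)·6·4/10³ = -144/125 kN
  M_A = M₀b(2a-b)/L² = (-8)·4·(2·6-4)/10² = -64/25 kN·m
  R_B = -6M₀ab/L³ = -6·(-8)·6·4/10³ = 144/125 kN
  M_B = M₀a(2b-a)/L² = (-8)·6·(2·4-6)/10² = -24/25 kN·m
Load 4 — uniform load w=12 kN/m over full span:
  R_A = wL/2 = 12·10/2 = 60 kN
  M_A = wL²/12 = 12·10²/12 = 100 kN·m
  R_B = wL/2 = 12·10/2 = 60 kN
  M_B = -wL²/12 = -12·10²/12 = -100 kN·m
Superposition: R_A = 8988/125 kN, M_A = 9484/75 kN·m, R_B = 11887/125 kN, M_B = -3702/25 kN·m

R_A = 8988/125 kN, M_A = 9484/75 kN·m, R_B = 11887/125 kN, M_B = -3702/25 kN·m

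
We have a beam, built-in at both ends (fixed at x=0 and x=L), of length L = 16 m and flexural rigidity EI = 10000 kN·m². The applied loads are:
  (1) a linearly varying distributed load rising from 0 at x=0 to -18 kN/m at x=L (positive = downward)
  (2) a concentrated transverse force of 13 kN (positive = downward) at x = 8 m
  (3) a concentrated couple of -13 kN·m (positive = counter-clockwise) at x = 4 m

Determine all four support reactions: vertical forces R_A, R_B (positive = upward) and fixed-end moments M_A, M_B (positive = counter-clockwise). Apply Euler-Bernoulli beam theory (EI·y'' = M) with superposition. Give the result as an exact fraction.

R_A = -24073/640 kN, M_A = -10013/80 kN·m, R_B = -59767/640 kN, M_B = 16027/80 kN·m

Load 1 — triangular load w₀=-18 kN/m (0→w₀ over full span):
  R_A = 3w₀L/20 = 3·(-18)·16/20 = -216/5 kN
  M_A = w₀L²/30 = (-18)·16²/30 = -768/5 kN·m
  R_B = 7w₀L/20 = 7·(-18)·16/20 = -504/5 kN
  M_B = -w₀L²/20 = -(-18)·16²/20 = 1152/5 kN·m
Load 2 — point force P=13 kN at a=8 m (b=L-a=8):
  R_A = Pb²(3a+b)/L³ = 13·8²·(3·8+8)/16³ = 13/2 kN
  M_A = Pab²/L² = 13·8·8²/16² = 26 kN·m
  R_B = Pa²(a+3b)/L³ = 13·8²·(8+3·8)/16³ = 13/2 kN
  M_B = -Pa²b/L² = -13·8²·8/16² = -26 kN·m
Load 3 — applied couple M₀=-13 kN·m at a=4 m (b=L-a=12):
  R_A = 6M₀ab/L³ = 6·(-13)·4·12/16³ = -117/128 kN
  M_A = M₀b(2a-b)/L² = (-13)·12·(2·4-12)/16² = 39/16 kN·m
  R_B = -6M₀ab/L³ = -6·(-13)·4·12/16³ = 117/128 kN
  M_B = M₀a(2b-a)/L² = (-13)·4·(2·12-4)/16² = -65/16 kN·m
Superposition: R_A = -24073/640 kN, M_A = -10013/80 kN·m, R_B = -59767/640 kN, M_B = 16027/80 kN·m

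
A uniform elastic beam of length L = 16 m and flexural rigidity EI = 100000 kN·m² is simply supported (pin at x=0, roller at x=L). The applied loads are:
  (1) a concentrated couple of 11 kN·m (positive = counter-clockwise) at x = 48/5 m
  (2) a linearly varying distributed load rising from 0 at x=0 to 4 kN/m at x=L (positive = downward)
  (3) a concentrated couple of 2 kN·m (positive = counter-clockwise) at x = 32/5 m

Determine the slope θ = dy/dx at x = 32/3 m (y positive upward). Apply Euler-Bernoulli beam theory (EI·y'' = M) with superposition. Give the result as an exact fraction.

θ(32/3) = 124931/75937500 rad

Load 1 — applied couple M₀=11 kN·m at a=48/5 m (b=L-a=32/5):
  θ_1 = (M₀x²/(2L)-M₀(x-a)+C₁)/EI  [x>a] with C₁=M₀(3b²-L²)/(6L)=-1144/75 = (11·(32/3)²/(2·16)-11·((32/3)-(48/5))+(-1144/75))/100000 = 341/2812500 rad
Load 2 — triangular load w₀=4 kN/m (0→w₀ over full span):
  θ_2 = -w₀(7L⁴-30L²x²+15x⁴)/(360LEI) = -4·(7·16⁴-30·16²·(32/3)²+15·(32/3)⁴)/(360·16·100000) = 5824/3796875 rad
Load 3 — applied couple M₀=2 kN·m at a=32/5 m (b=L-a=48/5):
  θ_3 = (M₀x²/(2L)-M₀(x-a)+C₁)/EI  [x>a] with C₁=M₀(3b²-L²)/(6L)=32/75 = (2·(32/3)²/(2·16)-2·((32/3)-(32/5))+(32/75))/100000 = -7/703125 rad
Superposition: θ = Σ θ_i = 124931/75937500 rad ≈ 0.001645 rad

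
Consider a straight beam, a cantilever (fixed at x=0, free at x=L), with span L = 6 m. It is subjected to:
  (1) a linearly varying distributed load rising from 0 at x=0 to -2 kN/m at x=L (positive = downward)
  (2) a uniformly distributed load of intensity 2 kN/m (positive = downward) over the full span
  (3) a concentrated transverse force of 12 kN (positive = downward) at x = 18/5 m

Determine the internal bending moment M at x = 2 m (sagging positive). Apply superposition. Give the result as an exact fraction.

Load 1 — triangular load w₀=-2 kN/m (0→w₀ over full span):
  M_1 = w₀Lx/2 - w₀L²/3 - w₀x³/(6L) = (-2)·6·2/2 - (-2)·6²/3 - (-2)·2³/(6·6) = 112/9 kN·m
Load 2 — uniform load w=2 kN/m over full span:
  M_2 = -w(L-x)²/2 = -2·(6-2)²/2 = -16 kN·m
Load 3 — point force P=12 kN at a=18/5 m (b=L-a=12/5):
  M_3 = -P(a-x)  [x≤a] = -12·((18/5)-2) = -96/5 kN·m
Superposition: M = Σ M_i = -1024/45 kN·m ≈ -22.755556 kN·m

M(2) = -1024/45 kN·m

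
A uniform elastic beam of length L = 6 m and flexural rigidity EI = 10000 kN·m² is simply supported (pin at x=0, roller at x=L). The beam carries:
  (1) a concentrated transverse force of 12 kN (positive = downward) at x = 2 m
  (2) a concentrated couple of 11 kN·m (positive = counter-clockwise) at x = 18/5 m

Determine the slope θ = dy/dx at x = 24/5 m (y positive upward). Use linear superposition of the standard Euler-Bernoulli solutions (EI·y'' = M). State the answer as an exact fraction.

Load 1 — point force P=12 kN at a=2 m (b=L-a=4):
  θ_1 = -Pa(2L²-6Lx+3x²+a²)/(6LEI)  [x>a] = -12·2·(2·6²-6·6·(24/5)+3·(24/5)²+2²)/(6·6·10000) = 173/93750 rad
Load 2 — applied couple M₀=11 kN·m at a=18/5 m (b=L-a=12/5):
  θ_2 = (M₀x²/(2L)-M₀(x-a)+C₁)/EI  [x>a] with C₁=M₀(3b²-L²)/(6L)=-143/25 = (11·(24/5)²/(2·6)-11·((24/5)-(18/5))+(-143/25))/10000 = 11/50000 rad
Superposition: θ = Σ θ_i = 1549/750000 rad ≈ 0.002065 rad

θ(24/5) = 1549/750000 rad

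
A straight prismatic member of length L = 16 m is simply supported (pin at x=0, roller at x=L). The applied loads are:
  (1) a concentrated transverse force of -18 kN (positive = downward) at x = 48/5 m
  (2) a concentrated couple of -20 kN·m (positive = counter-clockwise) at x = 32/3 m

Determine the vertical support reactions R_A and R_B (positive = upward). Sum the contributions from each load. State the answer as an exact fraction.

Load 1 — point force P=-18 kN at a=48/5 m (b=L-a=32/5):
  R_A = Pb/L = (-18)·(32/5)/16 = -36/5 kN
  R_B = Pa/L = (-18)·(48/5)/16 = -54/5 kN
Load 2 — applied couple M₀=-20 kN·m at a=32/3 m (b=L-a=16/3):
  R_A = M₀/L = (-20)/16 = -5/4 kN
  R_B = -M₀/L = -(-20)/16 = 5/4 kN
Superposition: R_A = -169/20 kN, R_B = -191/20 kN

R_A = -169/20 kN, R_B = -191/20 kN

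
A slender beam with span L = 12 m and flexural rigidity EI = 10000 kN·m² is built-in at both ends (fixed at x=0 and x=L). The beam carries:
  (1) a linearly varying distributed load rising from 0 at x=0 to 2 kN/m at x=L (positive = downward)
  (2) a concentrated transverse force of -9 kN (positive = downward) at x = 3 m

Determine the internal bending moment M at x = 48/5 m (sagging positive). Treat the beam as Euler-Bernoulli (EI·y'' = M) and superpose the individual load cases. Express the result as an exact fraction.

M(48/5) = 4143/2000 kN·m

Load 1 — triangular load w₀=2 kN/m (0→w₀ over full span):
  M_1 = 3w₀Lx/20 - w₀L²/30 - w₀x³/(6L) = 3·2·12·(48/5)/20 - 2·12²/30 - 2·(48/5)³/(6·12) = 48/125 kN·m
Load 2 — point force P=-9 kN at a=3 m (b=L-a=9):
  M_2 = Pa²(a+3b)(L-x)/L³ - Pa²b/L²  [x>a] = (-9)·3²·(3+3·9)·(12-(48/5))/12³ - (-9)·3²·9/12² = 27/16 kN·m
Superposition: M = Σ M_i = 4143/2000 kN·m ≈ 2.071500 kN·m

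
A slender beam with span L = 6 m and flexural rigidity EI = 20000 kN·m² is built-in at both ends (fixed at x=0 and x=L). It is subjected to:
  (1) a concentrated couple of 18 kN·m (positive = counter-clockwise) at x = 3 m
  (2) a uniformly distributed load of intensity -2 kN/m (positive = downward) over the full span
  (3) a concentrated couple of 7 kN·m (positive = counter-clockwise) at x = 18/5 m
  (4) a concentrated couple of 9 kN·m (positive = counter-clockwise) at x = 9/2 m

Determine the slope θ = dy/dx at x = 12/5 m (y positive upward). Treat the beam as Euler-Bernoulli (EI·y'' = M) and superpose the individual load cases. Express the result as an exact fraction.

Load 1 — applied couple M₀=18 kN·m at a=3 m (b=L-a=3):
  θ_1 = (R_Ax²/2 - M_Ax)/EI  [x≤a] with R_A=9/2, M_A=9/2 = ((9/2)·(12/5)²/2 - (9/2)·(12/5))/20000 = 27/250000 rad
Load 2 — uniform load w=-2 kN/m over full span:
  θ_2 = -wx(L-x)(L-2x)/(12EI) = -(-2)·(12/5)·(6-(12/5))·(6-2·(12/5))/(12·20000) = 27/312500 rad
Load 3 — applied couple M₀=7 kN·m at a=18/5 m (b=L-a=12/5):
  θ_3 = (R_Ax²/2 - M_Ax)/EI  [x≤a] with R_A=42/25, M_A=56/25 = ((42/25)·(12/5)²/2 - (56/25)·(12/5))/20000 = -21/781250 rad
Load 4 — applied couple M₀=9 kN·m at a=9/2 m (b=L-a=3/2):
  θ_4 = (R_Ax²/2 - M_Ax)/EI  [x≤a] with R_A=27/16, M_A=45/16 = ((27/16)·(12/5)²/2 - (45/16)·(12/5))/20000 = -189/2000000 rad
Superposition: θ = Σ θ_i = 3651/50000000 rad ≈ 0.000073 rad

θ(12/5) = 3651/50000000 rad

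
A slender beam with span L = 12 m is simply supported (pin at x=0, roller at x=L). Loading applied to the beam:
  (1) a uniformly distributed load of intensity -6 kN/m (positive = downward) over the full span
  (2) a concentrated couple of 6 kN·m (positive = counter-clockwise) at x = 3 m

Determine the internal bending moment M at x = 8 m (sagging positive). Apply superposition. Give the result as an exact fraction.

M(8) = -98 kN·m

Load 1 — uniform load w=-6 kN/m over full span:
  M_1 = wx(L-x)/2 = (-6)·8·(12-8)/2 = -96 kN·m
Load 2 — applied couple M₀=6 kN·m at a=3 m (b=L-a=9):
  M_2 = M₀x/L - M₀  [x>a] = 6·8/12 - 6 = -2 kN·m
Superposition: M = Σ M_i = -98 kN·m ≈ -98.000000 kN·m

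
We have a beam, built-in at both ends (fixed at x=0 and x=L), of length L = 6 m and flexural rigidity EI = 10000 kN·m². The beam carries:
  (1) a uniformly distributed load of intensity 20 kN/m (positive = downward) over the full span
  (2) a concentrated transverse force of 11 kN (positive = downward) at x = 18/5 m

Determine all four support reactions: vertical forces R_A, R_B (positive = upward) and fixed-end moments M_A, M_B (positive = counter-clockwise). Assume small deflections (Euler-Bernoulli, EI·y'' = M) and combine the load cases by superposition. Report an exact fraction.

Load 1 — uniform load w=20 kN/m over full span:
  R_A = wL/2 = 20·6/2 = 60 kN
  M_A = wL²/12 = 20·6²/12 = 60 kN·m
  R_B = wL/2 = 20·6/2 = 60 kN
  M_B = -wL²/12 = -20·6²/12 = -60 kN·m
Load 2 — point force P=11 kN at a=18/5 m (b=L-a=12/5):
  R_A = Pb²(3a+b)/L³ = 11·(12/5)²·(3·(18/5)+(12/5))/6³ = 484/125 kN
  M_A = Pab²/L² = 11·(18/5)·(12/5)²/6² = 792/125 kN·m
  R_B = Pa²(a+3b)/L³ = 11·(18/5)²·((18/5)+3·(12/5))/6³ = 891/125 kN
  M_B = -Pa²b/L² = -11·(18/5)²·(12/5)/6² = -1188/125 kN·m
Superposition: R_A = 7984/125 kN, M_A = 8292/125 kN·m, R_B = 8391/125 kN, M_B = -8688/125 kN·m

R_A = 7984/125 kN, M_A = 8292/125 kN·m, R_B = 8391/125 kN, M_B = -8688/125 kN·m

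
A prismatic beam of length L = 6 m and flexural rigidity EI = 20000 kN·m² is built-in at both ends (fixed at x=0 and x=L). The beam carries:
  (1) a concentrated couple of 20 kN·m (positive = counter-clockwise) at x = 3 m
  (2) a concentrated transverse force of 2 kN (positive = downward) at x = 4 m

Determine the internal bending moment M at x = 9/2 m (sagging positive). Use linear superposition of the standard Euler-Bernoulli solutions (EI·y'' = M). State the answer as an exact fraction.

Load 1 — applied couple M₀=20 kN·m at a=3 m (b=L-a=3):
  M_1 = R_Ax - M_A - M₀  [x>a] with R_A=5, M_A=5 = 5·(9/2) - 5 - 20 = -5/2 kN·m
Load 2 — point force P=2 kN at a=4 m (b=L-a=2):
  M_2 = Pa²(a+3b)(L-x)/L³ - Pa²b/L²  [x>a] = 2·4²·(4+3·2)·(6-(9/2))/6³ - 2·4²·2/6² = 4/9 kN·m
Superposition: M = Σ M_i = -37/18 kN·m ≈ -2.055556 kN·m

M(9/2) = -37/18 kN·m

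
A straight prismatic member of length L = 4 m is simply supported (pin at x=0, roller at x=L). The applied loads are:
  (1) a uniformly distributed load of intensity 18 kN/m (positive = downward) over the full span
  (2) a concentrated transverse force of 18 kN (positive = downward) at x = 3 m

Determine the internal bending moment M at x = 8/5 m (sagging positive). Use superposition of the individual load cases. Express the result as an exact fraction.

M(8/5) = 1044/25 kN·m

Load 1 — uniform load w=18 kN/m over full span:
  M_1 = wx(L-x)/2 = 18·(8/5)·(4-(8/5))/2 = 864/25 kN·m
Load 2 — point force P=18 kN at a=3 m (b=L-a=1):
  M_2 = Pbx/L  [x≤a] = 18·1·(8/5)/4 = 36/5 kN·m
Superposition: M = Σ M_i = 1044/25 kN·m ≈ 41.760000 kN·m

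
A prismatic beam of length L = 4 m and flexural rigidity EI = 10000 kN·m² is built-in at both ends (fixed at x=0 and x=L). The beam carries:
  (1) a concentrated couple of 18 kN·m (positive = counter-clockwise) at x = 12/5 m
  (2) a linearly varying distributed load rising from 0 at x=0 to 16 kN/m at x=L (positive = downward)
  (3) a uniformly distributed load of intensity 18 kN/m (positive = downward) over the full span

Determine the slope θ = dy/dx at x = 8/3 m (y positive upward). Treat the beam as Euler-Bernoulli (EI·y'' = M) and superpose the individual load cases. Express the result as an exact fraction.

Load 1 — applied couple M₀=18 kN·m at a=12/5 m (b=L-a=8/5):
  θ_1 = (R_Ax²/2 - M_Ax - M₀(x-a))/EI  [x>a] with R_A=162/25, M_A=144/25 = ((162/25)·(8/3)²/2 - (144/25)·(8/3) - 18·((8/3)-(12/5)))/10000 = 9/31250 rad
Load 2 — triangular load w₀=16 kN/m (0→w₀ over full span):
  θ_2 = -w₀(2x(L-x)(L-2x)(x+2L)+x²(L-x)²)/(120LEI) = -16·(2·(8/3)·(4-(8/3))·(4-2·(8/3))·((8/3)+2·4)+(8/3)²·(4-(8/3))²)/(120·4·10000) = 224/759375 rad
Load 3 — uniform load w=18 kN/m over full span:
  θ_3 = -wx(L-x)(L-2x)/(12EI) = -18·(8/3)·(4-(8/3))·(4-2·(8/3))/(12·10000) = 4/5625 rad
Superposition: θ = Σ θ_i = 9827/7593750 rad ≈ 0.001294 rad

θ(8/3) = 9827/7593750 rad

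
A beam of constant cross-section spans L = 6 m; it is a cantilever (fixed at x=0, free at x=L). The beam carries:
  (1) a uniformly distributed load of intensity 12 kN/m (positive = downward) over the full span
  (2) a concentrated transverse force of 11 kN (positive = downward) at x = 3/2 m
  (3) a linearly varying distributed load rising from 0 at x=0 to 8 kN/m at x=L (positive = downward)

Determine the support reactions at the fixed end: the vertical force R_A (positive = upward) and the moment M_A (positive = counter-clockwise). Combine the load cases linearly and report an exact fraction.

Load 1 — uniform load w=12 kN/m over full span:
  R_A = wL = 12·6 = 72 kN
  M_A = wL²/2 = 12·6²/2 = 216 kN·m
Load 2 — point force P=11 kN at a=3/2 m (b=L-a=9/2):
  R_A = P = 11 kN
  M_A = Pa = 11·(3/2) = 33/2 kN·m
Load 3 — triangular load w₀=8 kN/m (0→w₀ over full span):
  R_A = w₀L/2 = 8·6/2 = 24 kN
  M_A = w₀L²/3 = 8·6²/3 = 96 kN·m
Superposition: R_A = 107 kN, M_A = 657/2 kN·m

R_A = 107 kN, M_A = 657/2 kN·m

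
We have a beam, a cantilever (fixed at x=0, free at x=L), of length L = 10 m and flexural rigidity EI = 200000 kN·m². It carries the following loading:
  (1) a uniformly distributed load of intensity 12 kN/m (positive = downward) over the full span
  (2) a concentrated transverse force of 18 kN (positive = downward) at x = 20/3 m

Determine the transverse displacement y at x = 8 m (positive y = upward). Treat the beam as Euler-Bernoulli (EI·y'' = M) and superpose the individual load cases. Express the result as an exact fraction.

y(8) = -1873/28125 m

Load 1 — uniform load w=12 kN/m over full span:
  y_1 = -wx²(x²-4Lx+6L²)/(24EI) = -12·8²·(8²-4·10·8+6·10²)/(24·200000) = -172/3125 m
Load 2 — point force P=18 kN at a=20/3 m (b=L-a=10/3):
  y_2 = -Pa²(3x-a)/(6EI)  [x>a] = -18·(20/3)²·(3·8-(20/3))/(6·200000) = -13/1125 m
Superposition: y = Σ y_i = -1873/28125 m ≈ -0.066596 m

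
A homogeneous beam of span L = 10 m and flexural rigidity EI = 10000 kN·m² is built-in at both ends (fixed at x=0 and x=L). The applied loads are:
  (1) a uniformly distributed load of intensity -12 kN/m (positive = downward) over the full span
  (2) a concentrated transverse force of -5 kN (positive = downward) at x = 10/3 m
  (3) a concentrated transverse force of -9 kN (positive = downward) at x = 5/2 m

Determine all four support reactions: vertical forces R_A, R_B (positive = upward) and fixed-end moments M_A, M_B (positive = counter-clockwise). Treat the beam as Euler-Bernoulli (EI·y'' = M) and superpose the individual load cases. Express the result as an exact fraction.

R_A = -61601/864 kN, M_A = -103735/864 kN·m, R_B = -54175/864 kN, M_B = 93245/864 kN·m

Load 1 — uniform load w=-12 kN/m over full span:
  R_A = wL/2 = (-12)·10/2 = -60 kN
  M_A = wL²/12 = (-12)·10²/12 = -100 kN·m
  R_B = wL/2 = (-12)·10/2 = -60 kN
  M_B = -wL²/12 = -(-12)·10²/12 = 100 kN·m
Load 2 — point force P=-5 kN at a=10/3 m (b=L-a=20/3):
  R_A = Pb²(3a+b)/L³ = (-5)·(20/3)²·(3·(10/3)+(20/3))/10³ = -100/27 kN
  M_A = Pab²/L² = (-5)·(10/3)·(20/3)²/10² = -200/27 kN·m
  R_B = Pa²(a+3b)/L³ = (-5)·(10/3)²·((10/3)+3·(20/3))/10³ = -35/27 kN
  M_B = -Pa²b/L² = -(-5)·(10/3)²·(20/3)/10² = 100/27 kN·m
Load 3 — point force P=-9 kN at a=5/2 m (b=L-a=15/2):
  R_A = Pb²(3a+b)/L³ = (-9)·(15/2)²·(3·(5/2)+(15/2))/10³ = -243/32 kN
  M_A = Pab²/L² = (-9)·(5/2)·(15/2)²/10² = -405/32 kN·m
  R_B = Pa²(a+3b)/L³ = (-9)·(5/2)²·((5/2)+3·(15/2))/10³ = -45/32 kN
  M_B = -Pa²b/L² = -(-9)·(5/2)²·(15/2)/10² = 135/32 kN·m
Superposition: R_A = -61601/864 kN, M_A = -103735/864 kN·m, R_B = -54175/864 kN, M_B = 93245/864 kN·m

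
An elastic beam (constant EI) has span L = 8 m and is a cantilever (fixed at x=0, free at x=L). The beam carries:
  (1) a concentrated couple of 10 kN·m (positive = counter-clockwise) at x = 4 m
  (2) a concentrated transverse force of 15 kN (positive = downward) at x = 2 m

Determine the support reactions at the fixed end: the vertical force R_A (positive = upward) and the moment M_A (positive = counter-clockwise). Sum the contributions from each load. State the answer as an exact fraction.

R_A = 15 kN, M_A = 20 kN·m

Load 1 — applied couple M₀=10 kN·m at a=4 m (b=L-a=4):
  R_A = 0 kN
  M_A = -M₀ = -10 kN·m
Load 2 — point force P=15 kN at a=2 m (b=L-a=6):
  R_A = P = 15 kN
  M_A = Pa = 15·2 = 30 kN·m
Superposition: R_A = 15 kN, M_A = 20 kN·m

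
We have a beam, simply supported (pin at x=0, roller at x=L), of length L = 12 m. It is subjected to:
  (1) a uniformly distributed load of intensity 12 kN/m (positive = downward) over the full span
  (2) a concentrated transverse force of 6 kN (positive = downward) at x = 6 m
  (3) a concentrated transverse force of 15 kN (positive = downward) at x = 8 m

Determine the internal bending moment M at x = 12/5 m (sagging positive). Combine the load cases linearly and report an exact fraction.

M(12/5) = 3936/25 kN·m

Load 1 — uniform load w=12 kN/m over full span:
  M_1 = wx(L-x)/2 = 12·(12/5)·(12-(12/5))/2 = 3456/25 kN·m
Load 2 — point force P=6 kN at a=6 m (b=L-a=6):
  M_2 = Pbx/L  [x≤a] = 6·6·(12/5)/12 = 36/5 kN·m
Load 3 — point force P=15 kN at a=8 m (b=L-a=4):
  M_3 = Pbx/L  [x≤a] = 15·4·(12/5)/12 = 12 kN·m
Superposition: M = Σ M_i = 3936/25 kN·m ≈ 157.440000 kN·m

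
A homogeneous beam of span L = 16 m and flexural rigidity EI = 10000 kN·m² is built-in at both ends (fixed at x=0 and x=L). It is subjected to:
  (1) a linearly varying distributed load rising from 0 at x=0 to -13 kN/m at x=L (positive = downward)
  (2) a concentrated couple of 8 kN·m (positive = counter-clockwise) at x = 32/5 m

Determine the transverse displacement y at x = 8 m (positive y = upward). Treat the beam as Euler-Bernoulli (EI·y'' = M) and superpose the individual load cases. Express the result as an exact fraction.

Load 1 — triangular load w₀=-13 kN/m (0→w₀ over full span):
  y_1 = -w₀x²(L-x)²(x+2L)/(120LEI) = -(-13)·8²·(16-8)²·(8+2·16)/(120·16·10000) = 208/1875 m
Load 2 — applied couple M₀=8 kN·m at a=32/5 m (b=L-a=48/5):
  y_2 = (R_Ax³/6 - M_Ax²/2 - M₀(x-a)²/2)/EI  [x>a] with R_A=18/25, M_A=24/25 = ((18/25)·8³/6 - (24/25)·8²/2 - 8·(8-(32/5))²/2)/10000 = 32/15625 m
Superposition: y = Σ y_i = 5296/46875 m ≈ 0.112981 m

y(8) = 5296/46875 m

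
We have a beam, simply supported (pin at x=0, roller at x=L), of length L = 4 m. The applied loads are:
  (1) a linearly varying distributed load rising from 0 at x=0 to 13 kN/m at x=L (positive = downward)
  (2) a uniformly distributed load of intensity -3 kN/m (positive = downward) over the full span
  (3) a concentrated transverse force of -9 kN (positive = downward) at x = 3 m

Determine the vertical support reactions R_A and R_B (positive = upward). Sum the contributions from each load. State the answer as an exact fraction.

Load 1 — triangular load w₀=13 kN/m (0→w₀ over full span):
  R_A = w₀L/6 = 13·4/6 = 26/3 kN
  R_B = w₀L/3 = 13·4/3 = 52/3 kN
Load 2 — uniform load w=-3 kN/m over full span:
  R_A = wL/2 = (-3)·4/2 = -6 kN
  R_B = wL/2 = (-3)·4/2 = -6 kN
Load 3 — point force P=-9 kN at a=3 m (b=L-a=1):
  R_A = Pb/L = (-9)·1/4 = -9/4 kN
  R_B = Pa/L = (-9)·3/4 = -27/4 kN
Superposition: R_A = 5/12 kN, R_B = 55/12 kN

R_A = 5/12 kN, R_B = 55/12 kN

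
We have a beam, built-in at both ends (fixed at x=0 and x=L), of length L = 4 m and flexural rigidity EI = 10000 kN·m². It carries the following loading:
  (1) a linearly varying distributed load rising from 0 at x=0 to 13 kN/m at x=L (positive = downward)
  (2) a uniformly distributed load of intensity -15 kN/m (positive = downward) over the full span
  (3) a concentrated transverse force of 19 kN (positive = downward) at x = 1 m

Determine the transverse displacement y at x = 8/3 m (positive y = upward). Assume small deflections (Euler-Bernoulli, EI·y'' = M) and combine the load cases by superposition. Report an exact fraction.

Load 1 — triangular load w₀=13 kN/m (0→w₀ over full span):
  y_1 = -w₀x²(L-x)²(x+2L)/(120LEI) = -13·(8/3)²·(4-(8/3))²·((8/3)+2·4)/(120·4·10000) = -832/2278125 m
Load 2 — uniform load w=-15 kN/m over full span:
  y_2 = -wx²(L-x)²/(24EI) = -(-15)·(8/3)²·(4-(8/3))²/(24·10000) = 8/10125 m
Load 3 — point force P=19 kN at a=1 m (b=L-a=3):
  y_3 = -Pa²(L-x)²(3bL-(3b+a)(L-x))/(6L³EI)  [x>a] = -19·1²·(4-(8/3))²·(3·3·4-(3·3+1)·(4-(8/3)))/(6·4³·10000) = -323/1620000 m
Superposition: y = Σ y_i = 16441/72900000 m ≈ 0.000226 m

y(8/3) = 16441/72900000 m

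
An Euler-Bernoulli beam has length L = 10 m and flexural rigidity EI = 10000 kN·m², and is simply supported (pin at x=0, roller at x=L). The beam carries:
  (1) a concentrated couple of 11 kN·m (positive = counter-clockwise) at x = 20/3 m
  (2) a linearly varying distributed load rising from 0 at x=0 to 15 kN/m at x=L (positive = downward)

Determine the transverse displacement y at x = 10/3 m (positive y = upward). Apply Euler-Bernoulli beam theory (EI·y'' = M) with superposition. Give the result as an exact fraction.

Load 1 — applied couple M₀=11 kN·m at a=20/3 m (b=L-a=10/3):
  y_1 = (M₀x³/(6L)+C₁x)/EI  [x≤a] with C₁=M₀(3b²-L²)/(6L)=-110/9 = (11·(10/3)³/(6·10)+(-110/9)·(10/3))/10000 = -11/3240 m
Load 2 — triangular load w₀=15 kN/m (0→w₀ over full span):
  y_2 = -w₀x(7L⁴-10L²x²+3x⁴)/(360LEI) = -15·(10/3)·(7·10⁴-10·10²·(10/3)²+3·(10/3)⁴)/(360·10·10000) = -20/243 m
Superposition: y = Σ y_i = -833/9720 m ≈ -0.085700 m

y(10/3) = -833/9720 m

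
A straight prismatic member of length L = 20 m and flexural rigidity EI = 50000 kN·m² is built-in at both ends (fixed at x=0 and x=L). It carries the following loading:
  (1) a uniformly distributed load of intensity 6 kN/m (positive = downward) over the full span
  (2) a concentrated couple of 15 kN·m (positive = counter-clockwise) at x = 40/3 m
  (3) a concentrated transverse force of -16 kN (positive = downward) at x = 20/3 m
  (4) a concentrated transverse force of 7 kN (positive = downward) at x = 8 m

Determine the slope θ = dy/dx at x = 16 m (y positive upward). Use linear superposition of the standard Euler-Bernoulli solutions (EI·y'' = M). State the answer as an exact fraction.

Load 1 — uniform load w=6 kN/m over full span:
  θ_1 = -wx(L-x)(L-2x)/(12EI) = -6·16·(20-16)·(20-2·16)/(12·50000) = 24/3125 rad
Load 2 — applied couple M₀=15 kN·m at a=40/3 m (b=L-a=20/3):
  θ_2 = (R_Ax²/2 - M_Ax - M₀(x-a))/EI  [x>a] with R_A=1, M_A=5 = (1·16²/2 - 5·16 - 15·(16-(40/3)))/50000 = 1/6250 rad
Load 3 — point force P=-16 kN at a=20/3 m (b=L-a=40/3):
  θ_3 = Pa²(L-x)(2bL-(3b+a)(L-x))/(2L³EI)  [x>a] = (-16)·(20/3)²·(20-16)·(2·(40/3)·20-(3·(40/3)+(20/3))·(20-16))/(2·20³·50000) = -104/84375 rad
Load 4 — point force P=7 kN at a=8 m (b=L-a=12):
  θ_4 = Pa²(L-x)(2bL-(3b+a)(L-x))/(2L³EI)  [x>a] = 7·8²·(20-16)·(2·12·20-(3·12+8)·(20-16))/(2·20³·50000) = 266/390625 rad
Superposition: θ = Σ θ_i = 153739/21093750 rad ≈ 0.007288 rad

θ(16) = 153739/21093750 rad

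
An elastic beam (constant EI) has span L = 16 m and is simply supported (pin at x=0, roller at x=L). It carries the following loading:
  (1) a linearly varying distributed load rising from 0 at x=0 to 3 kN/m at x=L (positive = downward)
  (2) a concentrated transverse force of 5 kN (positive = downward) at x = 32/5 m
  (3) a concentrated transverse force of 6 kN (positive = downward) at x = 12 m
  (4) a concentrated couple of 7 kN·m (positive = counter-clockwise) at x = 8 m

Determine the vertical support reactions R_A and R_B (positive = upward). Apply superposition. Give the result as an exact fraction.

R_A = 207/16 kN, R_B = 353/16 kN

Load 1 — triangular load w₀=3 kN/m (0→w₀ over full span):
  R_A = w₀L/6 = 3·16/6 = 8 kN
  R_B = w₀L/3 = 3·16/3 = 16 kN
Load 2 — point force P=5 kN at a=32/5 m (b=L-a=48/5):
  R_A = Pb/L = 5·(48/5)/16 = 3 kN
  R_B = Pa/L = 5·(32/5)/16 = 2 kN
Load 3 — point force P=6 kN at a=12 m (b=L-a=4):
  R_A = Pb/L = 6·4/16 = 3/2 kN
  R_B = Pa/L = 6·12/16 = 9/2 kN
Load 4 — applied couple M₀=7 kN·m at a=8 m (b=L-a=8):
  R_A = M₀/L = 7/16 kN
  R_B = -M₀/L = -7/16 kN
Superposition: R_A = 207/16 kN, R_B = 353/16 kN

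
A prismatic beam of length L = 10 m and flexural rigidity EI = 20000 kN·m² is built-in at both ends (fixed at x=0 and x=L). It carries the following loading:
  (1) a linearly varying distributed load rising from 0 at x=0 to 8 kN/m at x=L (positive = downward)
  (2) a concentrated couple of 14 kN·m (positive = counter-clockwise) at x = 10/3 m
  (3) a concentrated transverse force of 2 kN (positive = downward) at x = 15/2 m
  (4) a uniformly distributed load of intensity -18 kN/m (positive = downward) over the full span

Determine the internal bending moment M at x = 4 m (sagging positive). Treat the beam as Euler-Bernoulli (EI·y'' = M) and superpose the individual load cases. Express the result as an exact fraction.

M(4) = -14261/240 kN·m

Load 1 — triangular load w₀=8 kN/m (0→w₀ over full span):
  M_1 = 3w₀Lx/20 - w₀L²/30 - w₀x³/(6L) = 3·8·10·4/20 - 8·10²/30 - 8·4³/(6·10) = 64/5 kN·m
Load 2 — applied couple M₀=14 kN·m at a=10/3 m (b=L-a=20/3):
  M_2 = R_Ax - M_A - M₀  [x>a] with R_A=28/15, M_A=0 = (28/15)·4 - 0 - 14 = -98/15 kN·m
Load 3 — point force P=2 kN at a=15/2 m (b=L-a=5/2):
  M_3 = Pb²(3a+b)x/L³ - Pab²/L²  [x≤a] = 2·(5/2)²·(3·(15/2)+(5/2))·4/10³ - 2·(15/2)·(5/2)²/10² = 5/16 kN·m
Load 4 — uniform load w=-18 kN/m over full span:
  M_4 = wLx/2 - wL²/12 - wx²/2 = (-18)·10·4/2 - (-18)·10²/12 - (-18)·4²/2 = -66 kN·m
Superposition: M = Σ M_i = -14261/240 kN·m ≈ -59.420833 kN·m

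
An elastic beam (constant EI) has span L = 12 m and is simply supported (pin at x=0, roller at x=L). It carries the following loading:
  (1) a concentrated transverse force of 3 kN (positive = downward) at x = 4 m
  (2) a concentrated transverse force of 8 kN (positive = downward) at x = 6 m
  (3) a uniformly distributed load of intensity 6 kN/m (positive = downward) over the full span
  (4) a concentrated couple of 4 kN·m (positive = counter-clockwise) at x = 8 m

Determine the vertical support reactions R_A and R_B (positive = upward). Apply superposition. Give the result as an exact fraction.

R_A = 127/3 kN, R_B = 122/3 kN

Load 1 — point force P=3 kN at a=4 m (b=L-a=8):
  R_A = Pb/L = 3·8/12 = 2 kN
  R_B = Pa/L = 3·4/12 = 1 kN
Load 2 — point force P=8 kN at a=6 m (b=L-a=6):
  R_A = Pb/L = 8·6/12 = 4 kN
  R_B = Pa/L = 8·6/12 = 4 kN
Load 3 — uniform load w=6 kN/m over full span:
  R_A = wL/2 = 6·12/2 = 36 kN
  R_B = wL/2 = 6·12/2 = 36 kN
Load 4 — applied couple M₀=4 kN·m at a=8 m (b=L-a=4):
  R_A = M₀/L = 4/12 = 1/3 kN
  R_B = -M₀/L = -4/12 = -1/3 kN
Superposition: R_A = 127/3 kN, R_B = 122/3 kN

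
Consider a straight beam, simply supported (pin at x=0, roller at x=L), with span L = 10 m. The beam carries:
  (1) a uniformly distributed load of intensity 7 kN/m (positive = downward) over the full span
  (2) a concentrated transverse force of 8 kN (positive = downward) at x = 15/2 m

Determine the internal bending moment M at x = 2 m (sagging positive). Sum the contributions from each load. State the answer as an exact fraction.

Load 1 — uniform load w=7 kN/m over full span:
  M_1 = wx(L-x)/2 = 7·2·(10-2)/2 = 56 kN·m
Load 2 — point force P=8 kN at a=15/2 m (b=L-a=5/2):
  M_2 = Pbx/L  [x≤a] = 8·(5/2)·2/10 = 4 kN·m
Superposition: M = Σ M_i = 60 kN·m ≈ 60.000000 kN·m

M(2) = 60 kN·m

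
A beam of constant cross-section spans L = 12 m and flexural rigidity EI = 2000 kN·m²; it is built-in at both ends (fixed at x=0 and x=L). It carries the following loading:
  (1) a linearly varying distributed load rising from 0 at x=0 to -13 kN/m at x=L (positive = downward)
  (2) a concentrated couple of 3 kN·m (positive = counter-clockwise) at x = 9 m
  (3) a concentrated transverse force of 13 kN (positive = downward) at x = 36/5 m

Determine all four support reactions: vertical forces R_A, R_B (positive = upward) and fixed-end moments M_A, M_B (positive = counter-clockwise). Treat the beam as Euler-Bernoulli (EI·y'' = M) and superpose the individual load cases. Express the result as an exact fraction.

Load 1 — triangular load w₀=-13 kN/m (0→w₀ over full span):
  R_A = 3w₀L/20 = 3·(-13)·12/20 = -117/5 kN
  M_A = w₀L²/30 = (-13)·12²/30 = -312/5 kN·m
  R_B = 7w₀L/20 = 7·(-13)·12/20 = -273/5 kN
  M_B = -w₀L²/20 = -(-13)·12²/20 = 468/5 kN·m
Load 2 — applied couple M₀=3 kN·m at a=9 m (b=L-a=3):
  R_A = 6M₀ab/L³ = 6·3·9·3/12³ = 9/32 kN
  M_A = M₀b(2a-b)/L² = 3·3·(2·9-3)/12² = 15/16 kN·m
  R_B = -6M₀ab/L³ = -6·3·9·3/12³ = -9/32 kN
  M_B = M₀a(2b-a)/L² = 3·9·(2·3-9)/12² = -9/16 kN·m
Load 3 — point force P=13 kN at a=36/5 m (b=L-a=24/5):
  R_A = Pb²(3a+b)/L³ = 13·(24/5)²·(3·(36/5)+(24/5))/12³ = 572/125 kN
  M_A = Pab²/L² = 13·(36/5)·(24/5)²/12² = 1872/125 kN·m
  R_B = Pa²(a+3b)/L³ = 13·(36/5)²·((36/5)+3·(24/5))/12³ = 1053/125 kN
  M_B = -Pa²b/L² = -13·(36/5)²·(24/5)/12² = -2808/125 kN·m
Superposition: R_A = -74171/4000 kN, M_A = -92973/2000 kN·m, R_B = -185829/4000 kN, M_B = 141147/2000 kN·m

R_A = -74171/4000 kN, M_A = -92973/2000 kN·m, R_B = -185829/4000 kN, M_B = 141147/2000 kN·m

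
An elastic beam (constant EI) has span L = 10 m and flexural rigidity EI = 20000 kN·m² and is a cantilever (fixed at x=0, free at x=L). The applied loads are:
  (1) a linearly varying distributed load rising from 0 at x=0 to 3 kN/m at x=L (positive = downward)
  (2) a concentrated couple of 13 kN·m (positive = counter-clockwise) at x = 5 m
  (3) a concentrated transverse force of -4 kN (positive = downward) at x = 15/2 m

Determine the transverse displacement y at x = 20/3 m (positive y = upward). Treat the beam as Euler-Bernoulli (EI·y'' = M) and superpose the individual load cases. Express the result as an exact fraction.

Load 1 — triangular load w₀=3 kN/m (0→w₀ over full span):
  y_1 = (w₀Lx³/12-w₀L²x²/6-w₀x⁵/(120L))/EI = (3·10·(20/3)³/12-3·10²·(20/3)²/6-3·(20/3)⁵/(120·10))/20000 = -92/1215 m
Load 2 — applied couple M₀=13 kN·m at a=5 m (b=L-a=5):
  y_2 = M₀a(2x-a)/(2EI)  [x>a] = 13·5·(2·(20/3)-5)/(2·20000) = 13/960 m
Load 3 — point force P=-4 kN at a=15/2 m (b=L-a=5/2):
  y_3 = -Px²(3a-x)/(6EI)  [x≤a] = -(-4)·(20/3)²·(3·(15/2)-(20/3))/(6·20000) = 19/810 m
Superposition: y = Σ y_i = -3011/77760 m ≈ -0.038722 m

y(20/3) = -3011/77760 m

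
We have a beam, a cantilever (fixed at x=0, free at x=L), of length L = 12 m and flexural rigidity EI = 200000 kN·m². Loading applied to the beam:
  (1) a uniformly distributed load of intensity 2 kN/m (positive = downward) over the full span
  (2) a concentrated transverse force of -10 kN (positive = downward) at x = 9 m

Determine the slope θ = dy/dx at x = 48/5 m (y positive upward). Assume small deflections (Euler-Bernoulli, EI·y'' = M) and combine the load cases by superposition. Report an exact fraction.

θ(48/5) = -20799/25000000 rad

Load 1 — uniform load w=2 kN/m over full span:
  θ_1 = -wx(x²-3Lx+3L²)/(6EI) = -2·(48/5)·((48/5)²-3·12·(48/5)+3·12²)/(6·200000) = -1116/390625 rad
Load 2 — point force P=-10 kN at a=9 m (b=L-a=3):
  θ_2 = -Pa²/(2EI)  [x>a] = -(-10)·9²/(2·200000) = 81/40000 rad
Superposition: θ = Σ θ_i = -20799/25000000 rad ≈ -0.000832 rad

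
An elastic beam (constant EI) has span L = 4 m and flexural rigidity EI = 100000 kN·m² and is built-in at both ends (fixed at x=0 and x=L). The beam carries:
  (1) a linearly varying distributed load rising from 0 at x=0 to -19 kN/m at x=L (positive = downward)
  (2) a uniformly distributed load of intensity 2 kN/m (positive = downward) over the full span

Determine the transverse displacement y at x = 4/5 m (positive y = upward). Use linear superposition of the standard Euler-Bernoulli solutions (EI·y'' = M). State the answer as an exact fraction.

Load 1 — triangular load w₀=-19 kN/m (0→w₀ over full span):
  y_1 = -w₀x²(L-x)²(x+2L)/(120LEI) = -(-19)·(4/5)²·(4-(4/5))²·((4/5)+2·4)/(120·4·100000) = 3344/146484375 m
Load 2 — uniform load w=2 kN/m over full span:
  y_2 = -wx²(L-x)²/(24EI) = -2·(4/5)²·(4-(4/5))²/(24·100000) = -32/5859375 m
Superposition: y = Σ y_i = 848/48828125 m ≈ 0.000017 m

y(4/5) = 848/48828125 m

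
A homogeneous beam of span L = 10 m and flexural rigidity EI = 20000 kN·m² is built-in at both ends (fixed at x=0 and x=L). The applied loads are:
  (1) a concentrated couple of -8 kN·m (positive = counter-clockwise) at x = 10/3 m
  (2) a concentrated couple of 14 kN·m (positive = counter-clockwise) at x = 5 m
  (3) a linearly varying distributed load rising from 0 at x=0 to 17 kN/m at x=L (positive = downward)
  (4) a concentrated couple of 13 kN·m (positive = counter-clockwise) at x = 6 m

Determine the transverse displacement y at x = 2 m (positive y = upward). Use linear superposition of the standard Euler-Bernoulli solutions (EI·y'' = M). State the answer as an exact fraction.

y(2) = -102637/22500000 m

Load 1 — applied couple M₀=-8 kN·m at a=10/3 m (b=L-a=20/3):
  y_1 = (R_Ax³/6 - M_Ax²/2)/EI  [x≤a] with R_A=-16/15, M_A=0 = ((-16/15)·2³/6 - 0·2²/2)/20000 = -2/28125 m
Load 2 — applied couple M₀=14 kN·m at a=5 m (b=L-a=5):
  y_2 = (R_Ax³/6 - M_Ax²/2)/EI  [x≤a] with R_A=21/10, M_A=7/2 = ((21/10)·2³/6 - (7/2)·2²/2)/20000 = -21/100000 m
Load 3 — triangular load w₀=17 kN/m (0→w₀ over full span):
  y_3 = -w₀x²(L-x)²(x+2L)/(120LEI) = -17·2²·(10-2)²·(2+2·10)/(120·10·20000) = -187/46875 m
Load 4 — applied couple M₀=13 kN·m at a=6 m (b=L-a=4):
  y_4 = (R_Ax³/6 - M_Ax²/2)/EI  [x≤a] with R_A=234/125, M_A=104/25 = ((234/125)·2³/6 - (104/25)·2²/2)/20000 = -91/312500 m
Superposition: y = Σ y_i = -102637/22500000 m ≈ -0.004562 m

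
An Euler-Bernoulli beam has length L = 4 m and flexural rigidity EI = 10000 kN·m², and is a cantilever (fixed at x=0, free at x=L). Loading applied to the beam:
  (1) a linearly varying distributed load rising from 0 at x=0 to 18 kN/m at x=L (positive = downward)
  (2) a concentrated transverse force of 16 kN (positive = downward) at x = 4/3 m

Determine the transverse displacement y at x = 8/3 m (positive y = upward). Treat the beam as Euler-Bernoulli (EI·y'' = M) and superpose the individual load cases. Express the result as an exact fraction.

Load 1 — triangular load w₀=18 kN/m (0→w₀ over full span):
  y_1 = (w₀Lx³/12-w₀L²x²/6-w₀x⁵/(120L))/EI = (18·4·(8/3)³/12-18·4²·(8/3)²/6-18·(8/3)⁵/(120·4))/10000 = -5888/253125 m
Load 2 — point force P=16 kN at a=4/3 m (b=L-a=8/3):
  y_2 = -Pa²(3x-a)/(6EI)  [x>a] = -16·(4/3)²·(3·(8/3)-(4/3))/(6·10000) = -32/10125 m
Superposition: y = Σ y_i = -6688/253125 m ≈ -0.026422 m

y(8/3) = -6688/253125 m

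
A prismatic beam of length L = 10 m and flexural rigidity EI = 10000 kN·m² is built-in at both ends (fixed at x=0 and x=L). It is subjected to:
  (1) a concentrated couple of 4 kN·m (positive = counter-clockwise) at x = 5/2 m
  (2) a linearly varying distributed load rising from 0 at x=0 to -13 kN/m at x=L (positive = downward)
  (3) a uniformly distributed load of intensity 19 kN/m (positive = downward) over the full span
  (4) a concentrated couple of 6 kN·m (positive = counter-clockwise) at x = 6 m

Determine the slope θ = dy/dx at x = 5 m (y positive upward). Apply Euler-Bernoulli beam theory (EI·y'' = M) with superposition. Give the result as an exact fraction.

θ(5) = 1763/2400000 rad

Load 1 — applied couple M₀=4 kN·m at a=5/2 m (b=L-a=15/2):
  θ_1 = (R_Ax²/2 - M_Ax - M₀(x-a))/EI  [x>a] with R_A=9/20, M_A=-3/4 = ((9/20)·5²/2 - (-3/4)·5 - 4·(5-(5/2)))/10000 = -1/16000 rad
Load 2 — triangular load w₀=-13 kN/m (0→w₀ over full span):
  θ_2 = -w₀(2x(L-x)(L-2x)(x+2L)+x²(L-x)²)/(120LEI) = -(-13)·(2·5·(10-5)·(10-2·5)·(5+2·10)+5²·(10-5)²)/(120·10·10000) = 13/19200 rad
Load 3 — uniform load w=19 kN/m over full span:
  θ_3 = -wx(L-x)(L-2x)/(12EI) = -19·5·(10-5)·(10-2·5)/(12·10000) = 0 rad
Load 4 — applied couple M₀=6 kN·m at a=6 m (b=L-a=4):
  θ_4 = (R_Ax²/2 - M_Ax)/EI  [x≤a] with R_A=108/125, M_A=48/25 = ((108/125)·5²/2 - (48/25)·5)/10000 = 3/25000 rad
Superposition: θ = Σ θ_i = 1763/2400000 rad ≈ 0.000735 rad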